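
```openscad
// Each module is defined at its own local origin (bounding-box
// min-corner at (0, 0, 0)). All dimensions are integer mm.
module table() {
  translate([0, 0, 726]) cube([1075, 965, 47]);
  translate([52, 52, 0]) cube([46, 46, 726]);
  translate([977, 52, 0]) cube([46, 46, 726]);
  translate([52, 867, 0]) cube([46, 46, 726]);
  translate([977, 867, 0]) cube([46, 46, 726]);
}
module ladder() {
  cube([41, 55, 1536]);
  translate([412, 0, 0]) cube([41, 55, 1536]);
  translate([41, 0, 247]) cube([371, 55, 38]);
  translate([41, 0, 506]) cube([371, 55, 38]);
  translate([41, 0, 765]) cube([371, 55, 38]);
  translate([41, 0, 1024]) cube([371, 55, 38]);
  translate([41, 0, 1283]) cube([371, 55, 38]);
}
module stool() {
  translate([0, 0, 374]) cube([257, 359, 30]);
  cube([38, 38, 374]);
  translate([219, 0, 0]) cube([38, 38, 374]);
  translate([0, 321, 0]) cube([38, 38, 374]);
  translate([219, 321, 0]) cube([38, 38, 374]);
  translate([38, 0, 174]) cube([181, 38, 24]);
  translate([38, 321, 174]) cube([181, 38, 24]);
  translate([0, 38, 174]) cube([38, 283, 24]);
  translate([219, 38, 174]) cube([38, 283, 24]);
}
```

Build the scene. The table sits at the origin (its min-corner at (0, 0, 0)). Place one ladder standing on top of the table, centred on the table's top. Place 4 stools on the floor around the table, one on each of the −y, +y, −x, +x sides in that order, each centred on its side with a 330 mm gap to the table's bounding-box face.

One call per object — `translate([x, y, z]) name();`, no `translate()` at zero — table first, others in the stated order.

table();
translate([311, 455, 773]) ladder();
translate([409, -689, 0]) stool();
translate([409, 1295, 0]) stool();
translate([-587, 303, 0]) stool();
translate([1405, 303, 0]) stool();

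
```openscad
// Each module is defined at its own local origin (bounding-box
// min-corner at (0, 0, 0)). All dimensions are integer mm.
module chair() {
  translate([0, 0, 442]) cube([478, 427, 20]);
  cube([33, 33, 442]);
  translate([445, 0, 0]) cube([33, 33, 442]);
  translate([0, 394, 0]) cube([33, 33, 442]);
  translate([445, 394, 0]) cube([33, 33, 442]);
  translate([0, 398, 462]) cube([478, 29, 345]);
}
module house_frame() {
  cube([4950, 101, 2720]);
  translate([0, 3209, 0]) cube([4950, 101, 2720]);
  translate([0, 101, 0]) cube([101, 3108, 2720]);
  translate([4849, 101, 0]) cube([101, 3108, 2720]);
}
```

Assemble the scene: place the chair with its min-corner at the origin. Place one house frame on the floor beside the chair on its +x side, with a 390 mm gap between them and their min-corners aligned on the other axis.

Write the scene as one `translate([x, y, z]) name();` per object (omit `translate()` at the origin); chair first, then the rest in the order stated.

chair();
translate([868, 0, 0]) house_frame();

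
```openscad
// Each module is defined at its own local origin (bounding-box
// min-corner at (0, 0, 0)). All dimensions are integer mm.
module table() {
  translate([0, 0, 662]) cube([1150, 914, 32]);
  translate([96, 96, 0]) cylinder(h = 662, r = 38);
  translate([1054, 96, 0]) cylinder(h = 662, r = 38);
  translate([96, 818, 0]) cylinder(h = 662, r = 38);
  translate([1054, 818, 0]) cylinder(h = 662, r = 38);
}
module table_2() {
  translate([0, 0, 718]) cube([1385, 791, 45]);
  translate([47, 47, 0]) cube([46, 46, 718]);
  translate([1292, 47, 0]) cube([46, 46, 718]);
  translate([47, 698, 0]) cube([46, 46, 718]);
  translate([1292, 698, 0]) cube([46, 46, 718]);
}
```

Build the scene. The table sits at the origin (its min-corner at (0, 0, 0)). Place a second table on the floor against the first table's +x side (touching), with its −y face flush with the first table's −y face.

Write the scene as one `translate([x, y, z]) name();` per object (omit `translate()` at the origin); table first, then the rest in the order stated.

table();
translate([1150, 0, 0]) table_2();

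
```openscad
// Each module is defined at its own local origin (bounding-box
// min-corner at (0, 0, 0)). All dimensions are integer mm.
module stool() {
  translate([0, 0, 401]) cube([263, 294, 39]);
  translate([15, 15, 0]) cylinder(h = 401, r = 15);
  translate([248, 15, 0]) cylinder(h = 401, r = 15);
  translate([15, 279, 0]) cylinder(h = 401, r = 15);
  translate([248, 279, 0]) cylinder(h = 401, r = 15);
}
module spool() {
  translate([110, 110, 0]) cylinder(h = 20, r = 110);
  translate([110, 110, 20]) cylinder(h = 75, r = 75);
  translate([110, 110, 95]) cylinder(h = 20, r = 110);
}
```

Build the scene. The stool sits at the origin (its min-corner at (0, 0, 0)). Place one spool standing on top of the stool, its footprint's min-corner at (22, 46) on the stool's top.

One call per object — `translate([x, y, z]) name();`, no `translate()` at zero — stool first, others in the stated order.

stool();
translate([22, 46, 440]) spool();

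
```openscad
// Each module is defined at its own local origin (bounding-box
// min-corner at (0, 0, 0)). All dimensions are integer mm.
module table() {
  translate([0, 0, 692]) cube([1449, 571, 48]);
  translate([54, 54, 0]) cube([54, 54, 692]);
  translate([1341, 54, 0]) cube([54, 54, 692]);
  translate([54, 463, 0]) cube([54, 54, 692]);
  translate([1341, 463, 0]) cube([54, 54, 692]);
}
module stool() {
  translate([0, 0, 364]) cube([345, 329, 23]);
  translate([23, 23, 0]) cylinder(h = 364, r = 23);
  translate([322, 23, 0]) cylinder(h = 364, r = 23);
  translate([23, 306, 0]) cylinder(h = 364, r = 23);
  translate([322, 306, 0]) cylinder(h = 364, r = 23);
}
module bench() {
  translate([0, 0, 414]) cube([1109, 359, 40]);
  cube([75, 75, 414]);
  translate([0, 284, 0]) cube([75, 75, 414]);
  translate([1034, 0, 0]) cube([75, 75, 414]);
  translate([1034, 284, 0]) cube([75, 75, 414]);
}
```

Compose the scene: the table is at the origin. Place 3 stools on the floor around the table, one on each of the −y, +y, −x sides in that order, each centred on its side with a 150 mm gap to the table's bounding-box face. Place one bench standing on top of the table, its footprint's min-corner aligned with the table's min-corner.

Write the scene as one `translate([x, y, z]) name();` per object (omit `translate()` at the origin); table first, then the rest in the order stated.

table();
translate([552, -479, 0]) stool();
translate([552, 721, 0]) stool();
translate([-495, 121, 0]) stool();
translate([0, 0, 740]) bench();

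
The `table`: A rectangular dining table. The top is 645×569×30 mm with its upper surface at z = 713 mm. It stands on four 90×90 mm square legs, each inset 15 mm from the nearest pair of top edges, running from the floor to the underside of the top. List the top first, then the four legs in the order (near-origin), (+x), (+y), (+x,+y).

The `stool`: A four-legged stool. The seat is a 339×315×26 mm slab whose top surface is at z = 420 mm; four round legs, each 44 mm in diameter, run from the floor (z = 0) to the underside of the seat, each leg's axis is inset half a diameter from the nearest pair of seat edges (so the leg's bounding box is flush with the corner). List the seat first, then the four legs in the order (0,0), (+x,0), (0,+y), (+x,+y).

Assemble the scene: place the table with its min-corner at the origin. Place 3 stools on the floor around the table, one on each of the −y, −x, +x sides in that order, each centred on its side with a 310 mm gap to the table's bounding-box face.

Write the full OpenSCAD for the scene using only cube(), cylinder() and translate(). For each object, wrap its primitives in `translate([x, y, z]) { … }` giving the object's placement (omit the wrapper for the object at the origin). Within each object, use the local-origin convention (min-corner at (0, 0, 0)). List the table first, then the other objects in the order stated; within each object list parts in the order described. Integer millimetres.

translate([0, 0, 683]) cube([645, 569, 30]);
translate([15, 15, 0]) cube([90, 90, 683]);
translate([540, 15, 0]) cube([90, 90, 683]);
translate([15, 464, 0]) cube([90, 90, 683]);
translate([540, 464, 0]) cube([90, 90, 683]);
translate([153, -625, 0]) {
  translate([0, 0, 394]) cube([339, 315, 26]);
  translate([22, 22, 0]) cylinder(h = 394, r = 22);
  translate([317, 22, 0]) cylinder(h = 394, r = 22);
  translate([22, 293, 0]) cylinder(h = 394, r = 22);
  translate([317, 293, 0]) cylinder(h = 394, r = 22);
}
translate([-649, 127, 0]) {
  translate([0, 0, 394]) cube([339, 315, 26]);
  translate([22, 22, 0]) cylinder(h = 394, r = 22);
  translate([317, 22, 0]) cylinder(h = 394, r = 22);
  translate([22, 293, 0]) cylinder(h = 394, r = 22);
  translate([317, 293, 0]) cylinder(h = 394, r = 22);
}
translate([955, 127, 0]) {
  translate([0, 0, 394]) cube([339, 315, 26]);
  translate([22, 22, 0]) cylinder(h = 394, r = 22);
  translate([317, 22, 0]) cylinder(h = 394, r = 22);
  translate([22, 293, 0]) cylinder(h = 394, r = 22);
  translate([317, 293, 0]) cylinder(h = 394, r = 22);
}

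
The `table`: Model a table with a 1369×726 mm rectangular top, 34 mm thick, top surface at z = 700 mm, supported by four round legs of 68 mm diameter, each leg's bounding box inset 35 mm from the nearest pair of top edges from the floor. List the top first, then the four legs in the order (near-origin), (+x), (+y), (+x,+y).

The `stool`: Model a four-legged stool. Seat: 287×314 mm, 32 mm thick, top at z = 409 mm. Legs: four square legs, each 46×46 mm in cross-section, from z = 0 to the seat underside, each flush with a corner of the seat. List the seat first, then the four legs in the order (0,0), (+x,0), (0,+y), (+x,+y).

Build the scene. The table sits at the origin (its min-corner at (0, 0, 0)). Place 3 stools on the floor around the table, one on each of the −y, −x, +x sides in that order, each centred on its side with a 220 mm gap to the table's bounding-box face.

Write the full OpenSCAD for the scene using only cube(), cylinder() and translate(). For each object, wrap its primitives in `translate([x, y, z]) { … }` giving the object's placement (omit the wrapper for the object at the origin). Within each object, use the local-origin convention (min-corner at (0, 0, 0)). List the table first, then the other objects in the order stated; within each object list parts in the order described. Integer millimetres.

translate([0, 0, 666]) cube([1369, 726, 34]);
translate([69, 69, 0]) cylinder(h = 666, r = 34);
translate([1300, 69, 0]) cylinder(h = 666, r = 34);
translate([69, 657, 0]) cylinder(h = 666, r = 34);
translate([1300, 657, 0]) cylinder(h = 666, r = 34);
translate([541, -534, 0]) {
  translate([0, 0, 377]) cube([287, 314, 32]);
  cube([46, 46, 377]);
  translate([241, 0, 0]) cube([46, 46, 377]);
  translate([0, 268, 0]) cube([46, 46, 377]);
  translate([241, 268, 0]) cube([46, 46, 377]);
}
translate([-507, 206, 0]) {
  translate([0, 0, 377]) cube([287, 314, 32]);
  cube([46, 46, 377]);
  translate([241, 0, 0]) cube([46, 46, 377]);
  translate([0, 268, 0]) cube([46, 46, 377]);
  translate([241, 268, 0]) cube([46, 46, 377]);
}
translate([1589, 206, 0]) {
  translate([0, 0, 377]) cube([287, 314, 32]);
  cube([46, 46, 377]);
  translate([241, 0, 0]) cube([46, 46, 377]);
  translate([0, 268, 0]) cube([46, 46, 377]);
  translate([241, 268, 0]) cube([46, 46, 377]);
}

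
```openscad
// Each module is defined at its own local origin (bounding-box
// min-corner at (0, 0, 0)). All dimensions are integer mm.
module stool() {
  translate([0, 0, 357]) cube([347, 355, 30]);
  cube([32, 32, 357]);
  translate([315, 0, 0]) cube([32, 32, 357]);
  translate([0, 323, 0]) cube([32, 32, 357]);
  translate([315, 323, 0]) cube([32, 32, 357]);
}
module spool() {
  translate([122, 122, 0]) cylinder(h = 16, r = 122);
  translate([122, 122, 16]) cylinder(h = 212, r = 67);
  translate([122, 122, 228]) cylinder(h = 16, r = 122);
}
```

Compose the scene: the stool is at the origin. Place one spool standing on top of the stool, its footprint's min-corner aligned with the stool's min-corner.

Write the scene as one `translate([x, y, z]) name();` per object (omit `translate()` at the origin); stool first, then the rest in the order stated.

stool();
translate([0, 0, 387]) spool();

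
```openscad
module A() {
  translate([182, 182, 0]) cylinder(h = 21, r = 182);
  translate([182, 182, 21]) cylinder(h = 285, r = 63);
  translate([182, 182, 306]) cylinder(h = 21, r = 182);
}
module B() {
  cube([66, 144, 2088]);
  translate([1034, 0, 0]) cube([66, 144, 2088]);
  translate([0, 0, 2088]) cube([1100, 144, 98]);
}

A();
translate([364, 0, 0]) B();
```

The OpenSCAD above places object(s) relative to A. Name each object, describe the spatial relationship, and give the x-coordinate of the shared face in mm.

A is a spool. B is a door frame. The door frame is against the spool's +x side, with their −y faces flush. The x-coordinate of the shared face is 364 mm.

The spool's +x face and the door frame's −x face are both at x = 364 mm.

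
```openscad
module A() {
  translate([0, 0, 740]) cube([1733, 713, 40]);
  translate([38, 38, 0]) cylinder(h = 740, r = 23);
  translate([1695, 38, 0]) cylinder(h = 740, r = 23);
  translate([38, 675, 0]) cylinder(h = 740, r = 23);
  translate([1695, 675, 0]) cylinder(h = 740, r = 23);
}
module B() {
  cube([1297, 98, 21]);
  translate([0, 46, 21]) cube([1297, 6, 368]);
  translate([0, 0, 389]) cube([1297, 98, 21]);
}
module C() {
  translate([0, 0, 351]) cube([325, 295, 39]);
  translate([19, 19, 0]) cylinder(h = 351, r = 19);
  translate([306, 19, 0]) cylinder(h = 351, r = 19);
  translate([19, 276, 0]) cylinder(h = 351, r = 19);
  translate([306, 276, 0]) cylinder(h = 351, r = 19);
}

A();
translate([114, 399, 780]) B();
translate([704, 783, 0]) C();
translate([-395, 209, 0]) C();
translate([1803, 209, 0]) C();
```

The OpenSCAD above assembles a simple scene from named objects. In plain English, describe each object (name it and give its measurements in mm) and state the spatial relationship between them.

A is a table with a 1733×713 mm rectangular top, 40 mm thick, top surface at z = 780 mm, supported by four round legs of 46 mm diameter, each leg's bounding box inset 15 mm from the nearest pair of top edges, running from the floor.

B is an I-beam lying along x, 1297 mm long. Overall section height 410 mm. Two flanges 98 mm wide (y) and 21 mm thick, one on the floor and one at the top; a web 6 mm thick runs between them, centred on the flange width.

C is a four-legged stool. The seat is a 325×295×39 mm slab whose top surface is at z = 390 mm; four round legs, each 38 mm in diameter, run from the floor (z = 0) to the underside of the seat, each leg's axis is inset half a diameter from the nearest pair of seat edges (so the leg's bounding box is flush with the corner).

The I-beam is on top of the table. Three stools sit around the table at the +y, −x, +x sides.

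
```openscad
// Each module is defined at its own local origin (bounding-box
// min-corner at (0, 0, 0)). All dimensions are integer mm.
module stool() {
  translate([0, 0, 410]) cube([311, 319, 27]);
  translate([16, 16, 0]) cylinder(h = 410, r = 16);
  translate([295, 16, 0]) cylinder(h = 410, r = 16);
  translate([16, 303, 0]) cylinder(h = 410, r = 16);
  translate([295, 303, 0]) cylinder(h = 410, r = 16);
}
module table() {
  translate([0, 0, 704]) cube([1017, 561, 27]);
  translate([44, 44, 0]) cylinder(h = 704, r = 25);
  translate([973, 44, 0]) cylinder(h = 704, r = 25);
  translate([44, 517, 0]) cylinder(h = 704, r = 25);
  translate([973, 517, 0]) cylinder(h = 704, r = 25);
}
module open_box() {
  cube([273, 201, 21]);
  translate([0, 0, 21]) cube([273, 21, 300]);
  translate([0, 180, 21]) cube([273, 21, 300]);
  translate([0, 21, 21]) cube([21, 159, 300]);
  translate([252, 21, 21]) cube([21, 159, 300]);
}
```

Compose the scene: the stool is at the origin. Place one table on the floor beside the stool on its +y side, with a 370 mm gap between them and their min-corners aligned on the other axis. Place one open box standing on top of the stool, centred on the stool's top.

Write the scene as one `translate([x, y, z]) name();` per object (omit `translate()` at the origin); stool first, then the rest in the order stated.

stool();
translate([0, 689, 0]) table();
translate([19, 59, 437]) open_box();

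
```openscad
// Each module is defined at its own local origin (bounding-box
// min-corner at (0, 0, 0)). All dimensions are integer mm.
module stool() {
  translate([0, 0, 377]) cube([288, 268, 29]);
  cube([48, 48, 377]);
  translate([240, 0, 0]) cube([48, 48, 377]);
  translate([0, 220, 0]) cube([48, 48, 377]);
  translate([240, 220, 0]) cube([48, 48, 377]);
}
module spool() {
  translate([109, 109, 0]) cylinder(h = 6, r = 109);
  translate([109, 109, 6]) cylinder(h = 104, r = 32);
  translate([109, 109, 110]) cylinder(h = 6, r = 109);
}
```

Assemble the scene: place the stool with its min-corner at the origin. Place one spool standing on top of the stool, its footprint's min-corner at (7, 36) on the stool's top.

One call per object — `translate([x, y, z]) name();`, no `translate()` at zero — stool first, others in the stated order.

stool();
translate([7, 36, 406]) spool();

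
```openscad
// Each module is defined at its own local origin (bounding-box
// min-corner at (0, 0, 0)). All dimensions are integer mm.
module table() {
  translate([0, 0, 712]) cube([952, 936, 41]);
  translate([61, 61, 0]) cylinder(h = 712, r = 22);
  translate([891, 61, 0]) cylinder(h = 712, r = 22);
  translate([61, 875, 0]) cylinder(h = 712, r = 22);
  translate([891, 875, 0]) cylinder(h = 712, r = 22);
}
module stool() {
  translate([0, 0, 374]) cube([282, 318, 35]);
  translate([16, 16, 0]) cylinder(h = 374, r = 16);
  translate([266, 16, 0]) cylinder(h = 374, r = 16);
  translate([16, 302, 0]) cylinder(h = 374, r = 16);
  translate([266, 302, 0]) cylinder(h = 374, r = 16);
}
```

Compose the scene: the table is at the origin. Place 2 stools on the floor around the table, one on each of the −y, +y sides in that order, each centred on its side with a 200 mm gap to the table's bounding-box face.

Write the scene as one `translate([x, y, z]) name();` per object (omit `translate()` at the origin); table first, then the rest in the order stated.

table();
translate([335, -518, 0]) stool();
translate([335, 1136, 0]) stool();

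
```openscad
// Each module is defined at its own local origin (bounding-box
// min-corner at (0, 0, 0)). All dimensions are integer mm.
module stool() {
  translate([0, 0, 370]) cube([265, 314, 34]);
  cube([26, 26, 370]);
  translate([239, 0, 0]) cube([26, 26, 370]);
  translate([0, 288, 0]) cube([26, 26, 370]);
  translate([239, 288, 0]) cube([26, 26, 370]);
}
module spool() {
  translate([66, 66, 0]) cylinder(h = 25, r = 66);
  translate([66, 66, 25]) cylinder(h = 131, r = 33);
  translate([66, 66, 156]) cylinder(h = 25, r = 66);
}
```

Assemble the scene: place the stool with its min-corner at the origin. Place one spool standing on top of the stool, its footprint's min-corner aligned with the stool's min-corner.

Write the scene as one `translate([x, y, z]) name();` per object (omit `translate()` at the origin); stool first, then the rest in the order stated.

stool();
translate([0, 0, 404]) spool();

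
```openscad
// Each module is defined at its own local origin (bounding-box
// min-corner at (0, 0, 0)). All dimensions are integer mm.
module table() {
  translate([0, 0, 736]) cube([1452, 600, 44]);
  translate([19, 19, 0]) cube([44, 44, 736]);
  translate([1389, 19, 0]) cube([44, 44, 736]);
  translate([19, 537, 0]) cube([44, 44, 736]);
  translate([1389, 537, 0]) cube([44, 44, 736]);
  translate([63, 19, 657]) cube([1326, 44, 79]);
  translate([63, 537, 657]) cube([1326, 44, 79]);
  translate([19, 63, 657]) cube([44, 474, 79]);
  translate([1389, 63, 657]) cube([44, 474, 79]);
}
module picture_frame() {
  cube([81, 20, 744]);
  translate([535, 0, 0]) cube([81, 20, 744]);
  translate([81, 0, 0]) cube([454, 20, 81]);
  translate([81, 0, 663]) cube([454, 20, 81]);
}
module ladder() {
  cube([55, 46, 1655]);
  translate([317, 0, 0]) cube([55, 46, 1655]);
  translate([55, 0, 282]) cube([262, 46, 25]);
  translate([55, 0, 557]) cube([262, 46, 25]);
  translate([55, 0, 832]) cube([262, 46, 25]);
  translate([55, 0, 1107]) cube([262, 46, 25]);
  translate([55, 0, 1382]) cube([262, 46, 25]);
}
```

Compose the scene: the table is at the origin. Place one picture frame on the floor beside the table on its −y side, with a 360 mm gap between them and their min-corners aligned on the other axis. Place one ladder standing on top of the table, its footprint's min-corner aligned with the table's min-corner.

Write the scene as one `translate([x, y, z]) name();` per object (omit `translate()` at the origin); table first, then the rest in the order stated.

table();
translate([0, -380, 0]) picture_frame();
translate([0, 0, 780]) ladder();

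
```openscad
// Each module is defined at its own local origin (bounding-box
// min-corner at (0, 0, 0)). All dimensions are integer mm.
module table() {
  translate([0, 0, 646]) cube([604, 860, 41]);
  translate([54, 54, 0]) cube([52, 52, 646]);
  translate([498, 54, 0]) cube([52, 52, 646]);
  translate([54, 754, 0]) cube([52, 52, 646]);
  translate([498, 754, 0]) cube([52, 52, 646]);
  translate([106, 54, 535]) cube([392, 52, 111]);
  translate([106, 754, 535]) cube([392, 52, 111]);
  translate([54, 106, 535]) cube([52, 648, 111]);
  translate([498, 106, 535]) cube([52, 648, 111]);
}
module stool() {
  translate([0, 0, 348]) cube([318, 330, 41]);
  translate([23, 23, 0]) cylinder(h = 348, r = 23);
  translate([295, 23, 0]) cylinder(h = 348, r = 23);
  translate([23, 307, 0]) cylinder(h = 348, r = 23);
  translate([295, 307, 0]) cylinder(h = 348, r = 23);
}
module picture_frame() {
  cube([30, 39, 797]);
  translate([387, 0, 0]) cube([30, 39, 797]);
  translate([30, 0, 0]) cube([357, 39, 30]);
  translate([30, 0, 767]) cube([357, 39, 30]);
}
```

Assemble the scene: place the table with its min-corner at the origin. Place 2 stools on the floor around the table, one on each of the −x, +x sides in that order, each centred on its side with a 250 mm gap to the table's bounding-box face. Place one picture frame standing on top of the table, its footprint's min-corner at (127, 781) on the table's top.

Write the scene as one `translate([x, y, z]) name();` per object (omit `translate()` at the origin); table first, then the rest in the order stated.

table();
translate([-568, 265, 0]) stool();
translate([854, 265, 0]) stool();
translate([127, 781, 687]) picture_frame();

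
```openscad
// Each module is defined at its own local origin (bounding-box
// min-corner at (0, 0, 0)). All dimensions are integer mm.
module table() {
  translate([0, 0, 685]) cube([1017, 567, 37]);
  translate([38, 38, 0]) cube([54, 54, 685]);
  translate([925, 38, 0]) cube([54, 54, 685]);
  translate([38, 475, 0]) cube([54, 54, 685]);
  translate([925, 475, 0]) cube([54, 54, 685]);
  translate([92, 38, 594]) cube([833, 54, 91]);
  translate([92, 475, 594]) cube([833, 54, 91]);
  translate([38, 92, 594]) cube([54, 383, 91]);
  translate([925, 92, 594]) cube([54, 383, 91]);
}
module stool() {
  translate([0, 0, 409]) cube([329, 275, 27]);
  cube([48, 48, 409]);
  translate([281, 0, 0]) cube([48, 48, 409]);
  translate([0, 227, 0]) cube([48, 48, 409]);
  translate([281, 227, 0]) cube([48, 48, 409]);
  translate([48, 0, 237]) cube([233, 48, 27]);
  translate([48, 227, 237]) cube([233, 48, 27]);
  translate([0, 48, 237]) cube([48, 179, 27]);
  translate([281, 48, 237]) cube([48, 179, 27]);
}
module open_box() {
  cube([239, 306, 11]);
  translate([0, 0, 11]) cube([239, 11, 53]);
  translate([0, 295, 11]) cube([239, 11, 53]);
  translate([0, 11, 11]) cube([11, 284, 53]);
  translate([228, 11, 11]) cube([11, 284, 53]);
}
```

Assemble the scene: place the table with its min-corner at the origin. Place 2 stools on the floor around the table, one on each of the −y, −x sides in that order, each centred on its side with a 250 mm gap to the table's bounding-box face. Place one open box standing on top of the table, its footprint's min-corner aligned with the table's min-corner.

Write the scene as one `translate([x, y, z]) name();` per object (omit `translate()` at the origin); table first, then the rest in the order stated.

table();
translate([344, -525, 0]) stool();
translate([-579, 146, 0]) stool();
translate([0, 0, 722]) open_box();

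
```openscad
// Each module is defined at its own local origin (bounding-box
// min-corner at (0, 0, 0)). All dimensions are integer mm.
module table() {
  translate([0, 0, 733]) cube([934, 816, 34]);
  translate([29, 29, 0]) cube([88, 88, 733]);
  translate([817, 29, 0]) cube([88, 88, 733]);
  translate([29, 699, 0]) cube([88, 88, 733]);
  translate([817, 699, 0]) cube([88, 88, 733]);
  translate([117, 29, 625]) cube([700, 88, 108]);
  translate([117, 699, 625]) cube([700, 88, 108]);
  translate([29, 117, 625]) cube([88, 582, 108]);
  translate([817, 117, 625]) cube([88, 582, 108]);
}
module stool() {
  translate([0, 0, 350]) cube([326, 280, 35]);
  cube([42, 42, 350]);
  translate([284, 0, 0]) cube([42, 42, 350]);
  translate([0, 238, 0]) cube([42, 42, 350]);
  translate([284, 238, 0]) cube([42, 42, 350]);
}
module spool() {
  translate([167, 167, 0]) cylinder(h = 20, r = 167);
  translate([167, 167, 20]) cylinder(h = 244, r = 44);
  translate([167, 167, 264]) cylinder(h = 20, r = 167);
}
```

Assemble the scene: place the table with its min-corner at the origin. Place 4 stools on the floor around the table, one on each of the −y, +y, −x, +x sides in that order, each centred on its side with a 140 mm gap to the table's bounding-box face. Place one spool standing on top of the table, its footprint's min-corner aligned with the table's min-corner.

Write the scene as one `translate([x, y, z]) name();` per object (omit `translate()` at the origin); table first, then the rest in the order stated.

table();
translate([304, -420, 0]) stool();
translate([304, 956, 0]) stool();
translate([-466, 268, 0]) stool();
translate([1074, 268, 0]) stool();
translate([0, 0, 767]) spool();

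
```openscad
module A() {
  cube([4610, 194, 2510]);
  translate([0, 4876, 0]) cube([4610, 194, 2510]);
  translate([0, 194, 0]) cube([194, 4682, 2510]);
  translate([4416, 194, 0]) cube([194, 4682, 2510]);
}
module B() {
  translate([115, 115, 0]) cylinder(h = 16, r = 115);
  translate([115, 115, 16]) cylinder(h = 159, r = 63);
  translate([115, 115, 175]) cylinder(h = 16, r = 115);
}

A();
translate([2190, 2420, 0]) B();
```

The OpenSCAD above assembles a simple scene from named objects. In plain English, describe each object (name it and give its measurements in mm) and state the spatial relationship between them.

A is a box-shaped house frame (walls only): outside footprint 4610×5070 mm, wall height 2510 mm, wall thickness 194 mm. The two y-facing walls run the full x-width; the two x-facing walls fit between the inner faces of the y-facing walls.

B is a spool: two coaxial disc flanges of radius 115 mm and thickness 16 mm, joined by a core cylinder of radius 63 mm and height 159 mm. The lower flange rests on z = 0 and the three cylinders share a vertical axis.

The spool sits inside the house frame, centred.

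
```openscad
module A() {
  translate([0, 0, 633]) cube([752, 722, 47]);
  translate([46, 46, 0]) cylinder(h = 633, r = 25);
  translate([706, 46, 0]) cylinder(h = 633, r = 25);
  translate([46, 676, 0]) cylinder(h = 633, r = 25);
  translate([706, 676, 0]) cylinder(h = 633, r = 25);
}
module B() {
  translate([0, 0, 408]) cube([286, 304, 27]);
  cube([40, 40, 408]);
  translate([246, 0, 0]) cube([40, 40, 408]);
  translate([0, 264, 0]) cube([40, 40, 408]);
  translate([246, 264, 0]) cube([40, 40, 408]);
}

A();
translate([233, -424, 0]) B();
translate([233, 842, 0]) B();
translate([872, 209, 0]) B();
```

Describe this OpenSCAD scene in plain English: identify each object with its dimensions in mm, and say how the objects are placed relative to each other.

A is a rectangular dining table. The top is 752×722×47 mm with its upper surface at z = 680 mm. It stands on four round legs of 50 mm diameter, each leg's bounding box inset 21 mm from the nearest pair of top edges, running from the floor to the underside of the top.

B is a simple wooden stool: a rectangular seat 286 mm (x) by 304 mm (y), 27 mm thick, top face at z = 435 mm, on four square legs, each 40×40 mm in cross-section. The legs rest on z = 0, each flush with a corner of the seat.

Three stools sit around the table at the −y, +y, +x sides.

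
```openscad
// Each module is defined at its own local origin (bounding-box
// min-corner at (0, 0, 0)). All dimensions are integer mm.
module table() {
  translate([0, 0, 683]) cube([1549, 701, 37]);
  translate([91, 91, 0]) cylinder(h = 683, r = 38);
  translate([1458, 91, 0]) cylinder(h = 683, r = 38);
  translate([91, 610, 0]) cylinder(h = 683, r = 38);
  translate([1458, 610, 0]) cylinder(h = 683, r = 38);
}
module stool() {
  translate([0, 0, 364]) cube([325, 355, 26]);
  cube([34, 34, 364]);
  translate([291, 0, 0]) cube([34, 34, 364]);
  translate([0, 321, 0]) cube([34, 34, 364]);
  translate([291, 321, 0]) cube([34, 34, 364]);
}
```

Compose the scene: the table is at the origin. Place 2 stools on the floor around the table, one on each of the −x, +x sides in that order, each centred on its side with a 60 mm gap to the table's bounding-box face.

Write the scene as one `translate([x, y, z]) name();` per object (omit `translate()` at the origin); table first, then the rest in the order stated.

table();
translate([-385, 173, 0]) stool();
translate([1609, 173, 0]) stool();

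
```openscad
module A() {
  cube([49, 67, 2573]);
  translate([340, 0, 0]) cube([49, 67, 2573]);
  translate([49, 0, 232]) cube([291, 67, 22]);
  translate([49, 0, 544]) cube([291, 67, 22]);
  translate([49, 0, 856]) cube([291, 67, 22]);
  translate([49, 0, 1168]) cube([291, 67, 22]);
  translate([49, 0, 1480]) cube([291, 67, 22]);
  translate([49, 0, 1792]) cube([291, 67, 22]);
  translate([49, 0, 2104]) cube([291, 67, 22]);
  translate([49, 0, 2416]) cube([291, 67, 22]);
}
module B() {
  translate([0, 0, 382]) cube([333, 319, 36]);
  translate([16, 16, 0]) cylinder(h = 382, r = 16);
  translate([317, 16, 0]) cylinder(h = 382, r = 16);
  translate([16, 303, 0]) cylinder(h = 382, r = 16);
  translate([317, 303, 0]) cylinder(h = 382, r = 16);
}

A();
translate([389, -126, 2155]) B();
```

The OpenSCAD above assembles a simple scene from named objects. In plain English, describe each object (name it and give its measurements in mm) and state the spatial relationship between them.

A is a wooden ladder with two side rails of 49×67 mm section and 2573 mm height, set 389 mm apart overall. Between them run 8 rectangular rungs (67 mm deep, 22 mm thick), front faces flush with the rails' −y face. The bottom of the first rung is 232 mm above the floor and each subsequent rung is 312 mm higher than the one below.

B is a four-legged stool. The seat is 333×319 mm, 36 mm thick, top at z = 418 mm. It stands on four round legs, each 32 mm in diameter, from z = 0 to the seat underside, each leg's axis is inset half a diameter from the nearest pair of seat edges (so the leg's bounding box is flush with the corner).

The stool is beside the ladder with their tops flush at z = 2573.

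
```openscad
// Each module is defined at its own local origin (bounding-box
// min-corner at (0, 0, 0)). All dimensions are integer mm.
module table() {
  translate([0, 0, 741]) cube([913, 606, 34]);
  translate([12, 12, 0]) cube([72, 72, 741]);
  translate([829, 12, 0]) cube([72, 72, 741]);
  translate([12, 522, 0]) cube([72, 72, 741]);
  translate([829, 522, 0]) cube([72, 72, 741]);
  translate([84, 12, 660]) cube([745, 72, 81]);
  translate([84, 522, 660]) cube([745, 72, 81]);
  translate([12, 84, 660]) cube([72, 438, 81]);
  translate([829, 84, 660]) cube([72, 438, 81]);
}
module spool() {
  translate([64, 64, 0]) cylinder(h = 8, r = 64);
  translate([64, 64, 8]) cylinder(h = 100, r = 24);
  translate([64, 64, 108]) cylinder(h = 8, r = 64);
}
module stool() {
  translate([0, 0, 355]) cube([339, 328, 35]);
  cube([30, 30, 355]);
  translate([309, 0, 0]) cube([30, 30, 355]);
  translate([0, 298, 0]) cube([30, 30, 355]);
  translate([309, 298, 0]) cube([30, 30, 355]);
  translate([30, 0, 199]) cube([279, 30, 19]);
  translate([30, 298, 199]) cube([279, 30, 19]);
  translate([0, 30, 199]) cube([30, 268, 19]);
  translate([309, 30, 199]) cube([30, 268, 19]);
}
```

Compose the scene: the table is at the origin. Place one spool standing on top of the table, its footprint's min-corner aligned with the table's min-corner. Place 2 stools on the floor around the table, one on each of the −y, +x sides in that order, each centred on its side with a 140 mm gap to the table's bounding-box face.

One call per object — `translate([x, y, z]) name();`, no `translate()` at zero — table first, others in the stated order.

table();
translate([0, 0, 775]) spool();
translate([287, -468, 0]) stool();
translate([1053, 139, 0]) stool();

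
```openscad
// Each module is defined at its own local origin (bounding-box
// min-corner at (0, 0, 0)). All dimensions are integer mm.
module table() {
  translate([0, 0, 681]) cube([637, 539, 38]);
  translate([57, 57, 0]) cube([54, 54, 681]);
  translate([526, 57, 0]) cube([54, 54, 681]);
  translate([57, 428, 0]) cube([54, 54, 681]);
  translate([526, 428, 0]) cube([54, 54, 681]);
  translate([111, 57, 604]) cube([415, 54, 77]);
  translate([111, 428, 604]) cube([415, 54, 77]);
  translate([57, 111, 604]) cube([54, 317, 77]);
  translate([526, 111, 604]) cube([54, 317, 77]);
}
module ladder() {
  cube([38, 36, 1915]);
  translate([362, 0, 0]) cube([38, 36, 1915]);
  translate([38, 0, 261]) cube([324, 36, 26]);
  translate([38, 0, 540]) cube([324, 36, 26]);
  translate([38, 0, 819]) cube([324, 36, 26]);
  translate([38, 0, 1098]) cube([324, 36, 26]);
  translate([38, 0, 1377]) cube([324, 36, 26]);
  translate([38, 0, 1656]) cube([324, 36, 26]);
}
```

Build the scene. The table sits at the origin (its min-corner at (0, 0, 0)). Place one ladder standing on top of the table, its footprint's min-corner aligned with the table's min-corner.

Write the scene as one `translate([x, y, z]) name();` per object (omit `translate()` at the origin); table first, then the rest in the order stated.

table();
translate([0, 0, 719]) ladder();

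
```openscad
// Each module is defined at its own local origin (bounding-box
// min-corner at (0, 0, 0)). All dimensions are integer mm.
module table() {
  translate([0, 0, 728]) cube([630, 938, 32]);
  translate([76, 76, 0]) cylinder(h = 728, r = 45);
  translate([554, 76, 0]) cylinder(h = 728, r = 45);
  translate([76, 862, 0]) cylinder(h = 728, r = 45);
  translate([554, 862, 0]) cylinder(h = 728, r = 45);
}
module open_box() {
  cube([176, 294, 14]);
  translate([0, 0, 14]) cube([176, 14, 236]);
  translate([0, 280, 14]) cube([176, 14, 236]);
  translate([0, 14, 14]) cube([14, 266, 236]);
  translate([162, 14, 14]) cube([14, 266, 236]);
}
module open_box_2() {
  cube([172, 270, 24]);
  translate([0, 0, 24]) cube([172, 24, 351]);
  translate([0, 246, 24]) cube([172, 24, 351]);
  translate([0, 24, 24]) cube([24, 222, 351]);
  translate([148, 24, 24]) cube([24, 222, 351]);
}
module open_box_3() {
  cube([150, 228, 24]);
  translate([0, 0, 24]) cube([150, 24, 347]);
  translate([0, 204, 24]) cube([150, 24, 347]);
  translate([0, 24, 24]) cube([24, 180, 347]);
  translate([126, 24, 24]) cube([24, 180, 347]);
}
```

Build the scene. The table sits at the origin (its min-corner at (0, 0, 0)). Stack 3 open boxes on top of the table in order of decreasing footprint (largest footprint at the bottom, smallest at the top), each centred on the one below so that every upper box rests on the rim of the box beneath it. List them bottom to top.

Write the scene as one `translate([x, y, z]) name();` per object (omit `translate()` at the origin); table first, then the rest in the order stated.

table();
translate([227, 322, 760]) open_box();
translate([229, 334, 1010]) open_box_2();
translate([240, 355, 1385]) open_box_3();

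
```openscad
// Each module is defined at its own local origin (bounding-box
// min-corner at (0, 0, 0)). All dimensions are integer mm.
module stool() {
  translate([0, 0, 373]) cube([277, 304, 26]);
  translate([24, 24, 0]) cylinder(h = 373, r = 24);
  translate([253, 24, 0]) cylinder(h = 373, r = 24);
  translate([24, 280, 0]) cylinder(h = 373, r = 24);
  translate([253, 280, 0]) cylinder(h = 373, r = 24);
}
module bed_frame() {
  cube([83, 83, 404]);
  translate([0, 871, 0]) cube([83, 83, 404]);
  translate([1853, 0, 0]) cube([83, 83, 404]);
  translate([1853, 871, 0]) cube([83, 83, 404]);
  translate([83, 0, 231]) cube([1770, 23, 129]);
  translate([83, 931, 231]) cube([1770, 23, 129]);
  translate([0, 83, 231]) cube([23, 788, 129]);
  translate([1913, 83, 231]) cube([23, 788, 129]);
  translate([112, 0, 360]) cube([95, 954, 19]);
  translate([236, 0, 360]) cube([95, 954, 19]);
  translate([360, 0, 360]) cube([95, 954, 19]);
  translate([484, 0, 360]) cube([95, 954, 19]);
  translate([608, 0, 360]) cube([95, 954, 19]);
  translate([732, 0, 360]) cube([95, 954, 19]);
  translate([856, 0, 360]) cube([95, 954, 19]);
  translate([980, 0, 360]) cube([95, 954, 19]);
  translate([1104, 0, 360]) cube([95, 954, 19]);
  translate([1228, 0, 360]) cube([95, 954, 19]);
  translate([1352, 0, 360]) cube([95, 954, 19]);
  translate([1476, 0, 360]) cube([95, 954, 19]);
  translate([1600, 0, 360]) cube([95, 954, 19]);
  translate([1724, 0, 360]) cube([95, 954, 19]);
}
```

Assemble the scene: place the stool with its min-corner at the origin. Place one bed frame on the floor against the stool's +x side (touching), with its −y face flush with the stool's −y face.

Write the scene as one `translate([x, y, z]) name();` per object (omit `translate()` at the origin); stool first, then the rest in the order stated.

stool();
translate([277, 0, 0]) bed_frame();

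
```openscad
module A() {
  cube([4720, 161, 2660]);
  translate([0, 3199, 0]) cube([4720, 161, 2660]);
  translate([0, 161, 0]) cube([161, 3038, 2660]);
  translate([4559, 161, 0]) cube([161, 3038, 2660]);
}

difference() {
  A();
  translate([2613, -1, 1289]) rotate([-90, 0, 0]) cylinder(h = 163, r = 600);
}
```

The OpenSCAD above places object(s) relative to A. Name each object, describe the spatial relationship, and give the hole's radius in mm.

The subtracted cylinder has r = 600 mm.

A is a house frame. The house frame has a circular hole through its front wall. The hole's radius is 600 mm.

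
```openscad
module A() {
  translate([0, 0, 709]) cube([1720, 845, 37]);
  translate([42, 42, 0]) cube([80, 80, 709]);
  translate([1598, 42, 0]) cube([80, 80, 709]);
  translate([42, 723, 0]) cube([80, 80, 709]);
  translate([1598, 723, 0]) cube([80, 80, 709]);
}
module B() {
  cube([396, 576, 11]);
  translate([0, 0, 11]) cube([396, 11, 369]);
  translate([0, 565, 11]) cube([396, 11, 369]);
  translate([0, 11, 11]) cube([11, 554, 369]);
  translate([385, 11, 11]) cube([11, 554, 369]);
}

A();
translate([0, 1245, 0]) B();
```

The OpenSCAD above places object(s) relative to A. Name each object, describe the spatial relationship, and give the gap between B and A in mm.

The open box's nearest face is 400 mm from the table's +y face.

A is a table. B is an open box. The open box is on the floor beside the table on its +y side. The gap between the open box and the table is 400 mm.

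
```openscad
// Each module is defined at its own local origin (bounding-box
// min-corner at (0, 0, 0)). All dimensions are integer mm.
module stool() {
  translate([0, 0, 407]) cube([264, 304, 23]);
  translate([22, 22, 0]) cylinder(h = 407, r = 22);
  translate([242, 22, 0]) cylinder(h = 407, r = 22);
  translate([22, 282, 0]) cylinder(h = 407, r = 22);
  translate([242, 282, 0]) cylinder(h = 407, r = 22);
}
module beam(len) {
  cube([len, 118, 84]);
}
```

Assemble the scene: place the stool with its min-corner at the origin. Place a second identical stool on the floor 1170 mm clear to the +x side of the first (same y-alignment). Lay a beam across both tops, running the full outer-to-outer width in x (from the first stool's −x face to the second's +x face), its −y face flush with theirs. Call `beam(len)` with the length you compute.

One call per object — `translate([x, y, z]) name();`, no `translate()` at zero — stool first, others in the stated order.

stool();
translate([1434, 0, 0]) stool();
translate([0, 0, 430]) beam(1698);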